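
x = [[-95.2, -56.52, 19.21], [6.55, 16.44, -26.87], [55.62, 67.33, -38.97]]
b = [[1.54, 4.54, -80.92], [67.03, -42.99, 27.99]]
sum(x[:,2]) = -46.629999999999995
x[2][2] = -38.97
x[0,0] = -95.2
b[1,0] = 67.03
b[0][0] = 1.54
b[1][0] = 67.03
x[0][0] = -95.2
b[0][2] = -80.92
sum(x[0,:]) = -132.51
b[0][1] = 4.54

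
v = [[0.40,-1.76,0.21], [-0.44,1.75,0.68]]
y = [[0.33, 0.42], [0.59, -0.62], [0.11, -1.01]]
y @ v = [[-0.05,0.15,0.35], [0.51,-2.12,-0.30], [0.49,-1.96,-0.66]]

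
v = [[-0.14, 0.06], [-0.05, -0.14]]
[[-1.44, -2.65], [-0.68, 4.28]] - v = [[-1.30, -2.71], [-0.63, 4.42]]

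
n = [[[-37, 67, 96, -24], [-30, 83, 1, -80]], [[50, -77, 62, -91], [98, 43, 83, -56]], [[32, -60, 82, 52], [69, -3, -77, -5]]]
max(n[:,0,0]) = 50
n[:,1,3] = [-80, -56, -5]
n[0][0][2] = 96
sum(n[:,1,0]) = 137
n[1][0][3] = -91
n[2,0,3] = 52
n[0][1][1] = 83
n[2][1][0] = 69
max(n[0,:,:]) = 96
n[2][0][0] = 32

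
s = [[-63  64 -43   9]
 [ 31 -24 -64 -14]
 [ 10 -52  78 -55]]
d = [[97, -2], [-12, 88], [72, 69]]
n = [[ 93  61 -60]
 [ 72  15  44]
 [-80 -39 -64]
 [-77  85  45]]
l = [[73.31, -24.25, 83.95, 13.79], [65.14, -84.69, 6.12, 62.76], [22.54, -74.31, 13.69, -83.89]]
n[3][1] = 85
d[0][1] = -2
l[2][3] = -83.89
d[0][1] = -2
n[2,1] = -39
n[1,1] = 15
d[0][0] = 97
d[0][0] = 97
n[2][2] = -64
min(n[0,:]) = -60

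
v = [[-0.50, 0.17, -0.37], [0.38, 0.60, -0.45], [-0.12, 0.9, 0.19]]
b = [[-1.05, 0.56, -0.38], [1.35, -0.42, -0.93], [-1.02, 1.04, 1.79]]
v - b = [[0.55,  -0.39,  0.01],[-0.97,  1.02,  0.48],[0.90,  -0.14,  -1.60]]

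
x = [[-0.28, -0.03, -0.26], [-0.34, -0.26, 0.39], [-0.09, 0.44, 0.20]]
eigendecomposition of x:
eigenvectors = [[(0.28+0j), (0.19+0.5j), 0.19-0.50j], [(-0.52+0j), -0.68+0.00j, (-0.68-0j)], [-0.80+0.00j, 0.47+0.18j, 0.47-0.18j]]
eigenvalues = [(0.52+0j), (-0.43+0.14j), (-0.43-0.14j)]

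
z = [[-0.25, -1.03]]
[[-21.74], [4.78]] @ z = [[5.44, 22.39], [-1.2, -4.92]]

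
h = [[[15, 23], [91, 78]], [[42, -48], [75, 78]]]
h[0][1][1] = 78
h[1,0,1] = -48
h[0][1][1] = 78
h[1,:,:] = [[42, -48], [75, 78]]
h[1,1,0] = 75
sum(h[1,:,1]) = 30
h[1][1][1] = 78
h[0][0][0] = 15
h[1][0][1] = -48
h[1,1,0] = 75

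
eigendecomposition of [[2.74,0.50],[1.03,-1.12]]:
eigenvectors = [[0.97, -0.12], [0.25, 0.99]]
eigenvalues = [2.87, -1.25]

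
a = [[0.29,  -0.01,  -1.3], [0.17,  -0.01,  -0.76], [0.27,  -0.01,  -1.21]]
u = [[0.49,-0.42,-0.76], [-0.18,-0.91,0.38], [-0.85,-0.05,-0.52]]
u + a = [[0.78,  -0.43,  -2.06], [-0.01,  -0.92,  -0.38], [-0.58,  -0.06,  -1.73]]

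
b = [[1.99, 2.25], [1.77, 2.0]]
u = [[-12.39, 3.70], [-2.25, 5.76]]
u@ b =[[-18.11, -20.48], [5.72, 6.46]]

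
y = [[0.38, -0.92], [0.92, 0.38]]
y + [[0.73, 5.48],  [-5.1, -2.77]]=[[1.11, 4.56], [-4.18, -2.39]]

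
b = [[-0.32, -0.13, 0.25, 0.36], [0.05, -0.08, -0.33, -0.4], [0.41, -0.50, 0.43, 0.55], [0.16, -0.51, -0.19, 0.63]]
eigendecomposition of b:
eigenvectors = [[-0.59, 0.46, 0.28, -0.21], [0.61, 0.80, -0.36, 0.31], [0.34, 0.0, 0.86, -0.9], [0.39, 0.38, 0.23, 0.23]]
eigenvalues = [-0.57, -0.24, 0.92, 0.55]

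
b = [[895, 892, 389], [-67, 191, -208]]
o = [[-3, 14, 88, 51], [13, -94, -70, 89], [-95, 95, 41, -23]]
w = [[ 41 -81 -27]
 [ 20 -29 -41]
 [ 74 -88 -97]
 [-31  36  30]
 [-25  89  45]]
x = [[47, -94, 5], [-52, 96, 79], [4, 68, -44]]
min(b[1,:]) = -208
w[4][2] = 45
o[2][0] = -95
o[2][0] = -95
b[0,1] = 892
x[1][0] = -52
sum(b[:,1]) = 1083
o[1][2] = -70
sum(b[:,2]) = 181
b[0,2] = 389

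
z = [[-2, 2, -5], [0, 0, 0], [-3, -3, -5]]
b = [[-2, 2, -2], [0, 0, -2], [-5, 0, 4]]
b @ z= [[10, 2, 20], [6, 6, 10], [-2, -22, 5]]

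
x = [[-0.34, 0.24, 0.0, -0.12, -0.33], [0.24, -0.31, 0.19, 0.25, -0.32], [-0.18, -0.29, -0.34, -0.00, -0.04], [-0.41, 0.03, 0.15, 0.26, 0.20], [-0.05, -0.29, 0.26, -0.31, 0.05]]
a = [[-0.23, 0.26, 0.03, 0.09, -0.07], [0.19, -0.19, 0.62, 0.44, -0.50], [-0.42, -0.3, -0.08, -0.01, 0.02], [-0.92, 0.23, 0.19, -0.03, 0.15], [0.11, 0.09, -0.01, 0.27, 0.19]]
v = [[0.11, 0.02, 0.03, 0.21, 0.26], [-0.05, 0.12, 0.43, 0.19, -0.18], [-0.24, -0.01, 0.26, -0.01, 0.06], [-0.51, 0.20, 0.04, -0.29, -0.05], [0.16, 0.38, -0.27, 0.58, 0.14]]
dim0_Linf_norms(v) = [0.51, 0.38, 0.43, 0.58, 0.26]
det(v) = -0.00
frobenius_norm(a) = 1.55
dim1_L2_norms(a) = [0.37, 0.95, 0.52, 0.98, 0.36]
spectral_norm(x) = 0.69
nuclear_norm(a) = 2.95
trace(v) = 0.34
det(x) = -0.04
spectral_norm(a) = 1.12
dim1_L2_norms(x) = [0.54, 0.6, 0.48, 0.55, 0.5]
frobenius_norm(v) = 1.23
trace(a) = -0.34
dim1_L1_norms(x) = [1.03, 1.31, 0.85, 1.05, 0.96]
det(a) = 0.02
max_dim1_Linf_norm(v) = 0.58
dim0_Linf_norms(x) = [0.41, 0.31, 0.34, 0.31, 0.33]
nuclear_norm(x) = 2.65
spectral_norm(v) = 0.91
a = v + x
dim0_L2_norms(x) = [0.61, 0.57, 0.49, 0.49, 0.51]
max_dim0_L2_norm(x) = 0.61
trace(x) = -0.68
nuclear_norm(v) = 2.35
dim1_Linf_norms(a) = [0.26, 0.62, 0.42, 0.92, 0.27]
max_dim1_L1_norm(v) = 1.53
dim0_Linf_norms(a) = [0.92, 0.3, 0.62, 0.44, 0.5]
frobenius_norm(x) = 1.20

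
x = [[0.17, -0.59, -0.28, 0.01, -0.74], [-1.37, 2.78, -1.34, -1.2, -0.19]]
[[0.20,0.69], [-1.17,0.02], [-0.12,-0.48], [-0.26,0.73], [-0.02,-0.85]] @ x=[[-0.91, 1.8, -0.98, -0.83, -0.28], [-0.23, 0.75, 0.3, -0.04, 0.86], [0.64, -1.26, 0.68, 0.57, 0.18], [-1.04, 2.18, -0.91, -0.88, 0.05], [1.16, -2.35, 1.14, 1.02, 0.18]]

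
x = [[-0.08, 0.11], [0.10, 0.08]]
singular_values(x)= [0.14, 0.13]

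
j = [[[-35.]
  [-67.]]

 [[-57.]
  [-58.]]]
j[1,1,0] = -58.0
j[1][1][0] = -58.0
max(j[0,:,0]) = -35.0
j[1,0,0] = -57.0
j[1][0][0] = -57.0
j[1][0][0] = -57.0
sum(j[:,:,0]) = -217.0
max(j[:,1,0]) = -58.0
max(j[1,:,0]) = -57.0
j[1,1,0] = -58.0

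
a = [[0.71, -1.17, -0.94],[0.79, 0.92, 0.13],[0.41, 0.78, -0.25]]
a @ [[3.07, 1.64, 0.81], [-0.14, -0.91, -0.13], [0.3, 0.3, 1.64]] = [[2.06, 1.95, -0.81], [2.34, 0.5, 0.73], [1.07, -0.11, -0.18]]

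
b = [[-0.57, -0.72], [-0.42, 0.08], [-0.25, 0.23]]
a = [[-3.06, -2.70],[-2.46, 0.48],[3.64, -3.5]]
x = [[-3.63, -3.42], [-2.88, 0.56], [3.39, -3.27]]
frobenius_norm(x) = 7.46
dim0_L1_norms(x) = [9.9, 7.25]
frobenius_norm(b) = 1.07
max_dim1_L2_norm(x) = 4.99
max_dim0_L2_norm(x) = 5.74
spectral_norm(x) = 5.74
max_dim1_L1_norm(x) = 7.05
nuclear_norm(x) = 10.51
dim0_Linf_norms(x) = [3.63, 3.42]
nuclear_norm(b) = 1.44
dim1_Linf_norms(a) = [3.06, 2.46, 3.64]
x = a + b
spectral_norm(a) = 5.60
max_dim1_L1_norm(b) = 1.29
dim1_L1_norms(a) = [5.76, 2.94, 7.14]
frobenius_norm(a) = 6.96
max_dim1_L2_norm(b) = 0.92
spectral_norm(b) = 0.94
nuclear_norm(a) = 9.73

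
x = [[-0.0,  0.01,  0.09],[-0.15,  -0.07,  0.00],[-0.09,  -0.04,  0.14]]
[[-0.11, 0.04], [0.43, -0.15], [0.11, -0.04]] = x @ [[-2.15,0.76],  [-1.54,0.55],  [-1.05,0.37]]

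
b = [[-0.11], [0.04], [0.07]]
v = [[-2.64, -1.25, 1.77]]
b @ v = [[0.29, 0.14, -0.19], [-0.11, -0.05, 0.07], [-0.18, -0.09, 0.12]]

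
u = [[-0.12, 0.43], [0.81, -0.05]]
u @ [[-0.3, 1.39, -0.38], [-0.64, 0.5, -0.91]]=[[-0.24, 0.05, -0.35], [-0.21, 1.10, -0.26]]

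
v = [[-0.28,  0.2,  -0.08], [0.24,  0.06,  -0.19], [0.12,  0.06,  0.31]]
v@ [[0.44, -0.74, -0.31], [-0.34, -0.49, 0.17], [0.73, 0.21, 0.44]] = [[-0.25, 0.09, 0.09], [-0.05, -0.25, -0.15], [0.26, -0.05, 0.11]]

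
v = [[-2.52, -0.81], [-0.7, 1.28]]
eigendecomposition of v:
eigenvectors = [[-0.98, 0.2], [-0.17, -0.98]]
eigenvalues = [-2.66, 1.42]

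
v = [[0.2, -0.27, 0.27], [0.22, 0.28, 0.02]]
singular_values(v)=[0.44, 0.34]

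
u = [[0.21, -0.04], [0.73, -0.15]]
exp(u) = [[1.22, -0.04],[0.75, 0.85]]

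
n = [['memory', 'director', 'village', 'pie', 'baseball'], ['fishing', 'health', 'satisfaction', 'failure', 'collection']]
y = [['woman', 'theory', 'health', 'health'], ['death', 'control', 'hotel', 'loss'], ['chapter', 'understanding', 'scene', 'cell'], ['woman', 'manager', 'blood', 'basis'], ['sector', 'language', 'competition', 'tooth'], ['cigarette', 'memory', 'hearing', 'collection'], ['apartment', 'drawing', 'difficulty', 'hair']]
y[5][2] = 'hearing'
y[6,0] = 'apartment'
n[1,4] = 'collection'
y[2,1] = 'understanding'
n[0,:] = ['memory', 'director', 'village', 'pie', 'baseball']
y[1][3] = 'loss'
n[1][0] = 'fishing'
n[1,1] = 'health'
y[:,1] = ['theory', 'control', 'understanding', 'manager', 'language', 'memory', 'drawing']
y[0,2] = 'health'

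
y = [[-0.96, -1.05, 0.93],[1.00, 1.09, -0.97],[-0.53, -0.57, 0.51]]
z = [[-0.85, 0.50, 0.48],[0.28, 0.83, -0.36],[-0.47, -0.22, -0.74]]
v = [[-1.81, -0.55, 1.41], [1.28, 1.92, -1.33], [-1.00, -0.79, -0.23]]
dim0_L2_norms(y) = [1.48, 1.62, 1.44]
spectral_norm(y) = 2.62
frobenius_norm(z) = 1.71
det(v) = 3.09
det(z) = 0.94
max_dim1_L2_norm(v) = 2.66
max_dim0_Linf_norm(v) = 1.92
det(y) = -0.00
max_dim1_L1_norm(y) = 3.06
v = z + y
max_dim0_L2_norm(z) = 1.01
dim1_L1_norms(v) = [3.77, 4.53, 2.02]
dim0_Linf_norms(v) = [1.81, 1.92, 1.41]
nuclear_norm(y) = 2.63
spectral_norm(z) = 1.10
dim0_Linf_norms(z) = [0.85, 0.83, 0.74]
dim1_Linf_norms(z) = [0.85, 0.83, 0.74]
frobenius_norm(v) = 3.79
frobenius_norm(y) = 2.62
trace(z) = -0.76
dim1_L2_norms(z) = [1.1, 0.95, 0.9]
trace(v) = -0.12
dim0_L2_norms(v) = [2.43, 2.15, 1.95]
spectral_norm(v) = 3.54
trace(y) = 0.64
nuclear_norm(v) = 5.42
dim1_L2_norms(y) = [1.7, 1.77, 0.93]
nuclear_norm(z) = 2.95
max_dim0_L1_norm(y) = 2.71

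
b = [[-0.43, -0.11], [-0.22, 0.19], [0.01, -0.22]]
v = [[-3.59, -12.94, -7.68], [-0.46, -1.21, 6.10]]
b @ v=[[1.59, 5.7, 2.63],[0.70, 2.62, 2.85],[0.07, 0.14, -1.42]]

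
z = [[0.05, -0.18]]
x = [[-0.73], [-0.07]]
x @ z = [[-0.04, 0.13], [-0.00, 0.01]]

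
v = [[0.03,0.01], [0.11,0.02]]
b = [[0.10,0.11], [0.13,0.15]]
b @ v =[[0.02, 0.00], [0.02, 0.0]]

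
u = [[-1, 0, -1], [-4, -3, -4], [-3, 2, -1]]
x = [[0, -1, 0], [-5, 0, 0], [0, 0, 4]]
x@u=[[4, 3, 4], [5, 0, 5], [-12, 8, -4]]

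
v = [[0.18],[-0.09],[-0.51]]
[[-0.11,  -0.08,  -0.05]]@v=[[0.01]]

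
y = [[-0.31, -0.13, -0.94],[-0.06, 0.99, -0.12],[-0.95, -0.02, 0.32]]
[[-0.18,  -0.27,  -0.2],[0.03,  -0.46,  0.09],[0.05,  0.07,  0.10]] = y @ [[0.01, 0.05, -0.04],  [0.05, -0.42, 0.11],  [0.18, 0.33, 0.21]]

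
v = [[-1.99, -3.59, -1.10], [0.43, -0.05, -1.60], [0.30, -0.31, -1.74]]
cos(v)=[[-0.63,-3.48,-2.1], [0.48,1.11,-1.41], [0.38,-0.14,-0.61]]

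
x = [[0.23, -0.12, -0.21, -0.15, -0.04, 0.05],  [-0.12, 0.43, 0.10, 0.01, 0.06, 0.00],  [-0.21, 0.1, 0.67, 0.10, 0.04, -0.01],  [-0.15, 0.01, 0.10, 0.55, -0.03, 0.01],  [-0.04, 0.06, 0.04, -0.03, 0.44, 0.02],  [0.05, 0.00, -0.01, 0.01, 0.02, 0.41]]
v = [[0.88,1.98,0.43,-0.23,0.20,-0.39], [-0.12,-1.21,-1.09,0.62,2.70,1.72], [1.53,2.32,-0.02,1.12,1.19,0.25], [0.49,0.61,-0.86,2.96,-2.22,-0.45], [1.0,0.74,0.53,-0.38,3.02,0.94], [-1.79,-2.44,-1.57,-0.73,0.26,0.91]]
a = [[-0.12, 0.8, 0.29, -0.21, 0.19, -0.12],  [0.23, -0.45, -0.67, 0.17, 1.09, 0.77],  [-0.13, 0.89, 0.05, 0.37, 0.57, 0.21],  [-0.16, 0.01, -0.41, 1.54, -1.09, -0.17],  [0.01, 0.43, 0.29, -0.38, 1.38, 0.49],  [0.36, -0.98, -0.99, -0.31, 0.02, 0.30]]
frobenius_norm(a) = 3.64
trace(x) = 2.73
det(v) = -0.00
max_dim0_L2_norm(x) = 0.72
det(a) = -0.00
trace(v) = 6.54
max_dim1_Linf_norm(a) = 1.54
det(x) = 0.00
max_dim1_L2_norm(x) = 0.72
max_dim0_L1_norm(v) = 9.59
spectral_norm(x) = 0.88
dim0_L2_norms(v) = [2.75, 4.2, 2.2, 3.34, 4.78, 2.26]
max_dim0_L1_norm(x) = 1.13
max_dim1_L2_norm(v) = 3.9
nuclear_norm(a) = 6.59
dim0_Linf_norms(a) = [0.36, 0.98, 0.99, 1.54, 1.38, 0.77]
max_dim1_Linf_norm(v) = 3.02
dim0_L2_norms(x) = [0.37, 0.46, 0.72, 0.58, 0.45, 0.41]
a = v @ x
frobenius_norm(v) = 8.32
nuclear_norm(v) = 14.99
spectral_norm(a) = 2.54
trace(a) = 2.70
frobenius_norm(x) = 1.25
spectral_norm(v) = 5.47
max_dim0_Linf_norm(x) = 0.67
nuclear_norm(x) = 2.73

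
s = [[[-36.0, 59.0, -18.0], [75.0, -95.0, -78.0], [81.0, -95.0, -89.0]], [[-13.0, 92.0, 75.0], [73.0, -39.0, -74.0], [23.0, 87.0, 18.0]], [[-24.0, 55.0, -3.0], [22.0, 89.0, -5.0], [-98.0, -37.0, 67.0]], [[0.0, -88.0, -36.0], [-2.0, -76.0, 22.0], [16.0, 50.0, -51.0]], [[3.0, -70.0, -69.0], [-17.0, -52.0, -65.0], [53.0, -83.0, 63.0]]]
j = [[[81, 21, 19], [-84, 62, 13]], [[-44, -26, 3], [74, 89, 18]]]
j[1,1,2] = 18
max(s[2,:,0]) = 22.0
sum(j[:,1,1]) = 151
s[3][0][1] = -88.0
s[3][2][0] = 16.0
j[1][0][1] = -26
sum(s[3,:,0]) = 14.0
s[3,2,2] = -51.0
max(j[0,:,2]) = 19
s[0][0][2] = -18.0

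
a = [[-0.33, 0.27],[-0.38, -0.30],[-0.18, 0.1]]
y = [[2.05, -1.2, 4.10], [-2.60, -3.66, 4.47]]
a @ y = [[-1.38, -0.59, -0.15], [0.0, 1.55, -2.90], [-0.63, -0.15, -0.29]]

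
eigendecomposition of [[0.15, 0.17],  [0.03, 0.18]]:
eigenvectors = [[-0.95, -0.89], [0.32, -0.46]]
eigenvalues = [0.09, 0.24]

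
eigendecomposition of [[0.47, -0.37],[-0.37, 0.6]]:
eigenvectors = [[-0.77,  0.64], [-0.64,  -0.77]]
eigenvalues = [0.16, 0.91]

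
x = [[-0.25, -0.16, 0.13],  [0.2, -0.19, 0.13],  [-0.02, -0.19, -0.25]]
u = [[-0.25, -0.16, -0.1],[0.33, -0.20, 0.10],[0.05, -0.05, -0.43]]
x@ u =[[0.02,0.07,-0.05], [-0.11,-0.0,-0.09], [-0.07,0.05,0.09]]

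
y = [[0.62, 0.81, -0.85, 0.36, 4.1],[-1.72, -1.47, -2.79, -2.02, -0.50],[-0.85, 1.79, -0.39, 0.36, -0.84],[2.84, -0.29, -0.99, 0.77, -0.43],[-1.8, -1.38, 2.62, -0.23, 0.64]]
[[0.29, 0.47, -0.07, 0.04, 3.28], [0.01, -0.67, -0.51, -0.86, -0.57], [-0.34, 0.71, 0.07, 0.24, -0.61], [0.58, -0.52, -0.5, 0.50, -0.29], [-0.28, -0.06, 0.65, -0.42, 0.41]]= y@[[0.14,-0.14,-0.09,0.09,0.05],[-0.14,0.36,0.06,0.09,0.07],[-0.09,0.06,0.21,-0.01,0.03],[0.09,0.09,-0.01,0.31,-0.05],[0.05,0.07,0.03,-0.05,0.79]]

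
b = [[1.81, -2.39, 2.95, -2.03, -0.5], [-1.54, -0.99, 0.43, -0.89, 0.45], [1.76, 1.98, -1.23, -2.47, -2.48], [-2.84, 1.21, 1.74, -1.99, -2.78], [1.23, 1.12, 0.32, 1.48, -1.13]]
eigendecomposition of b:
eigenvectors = [[0.85+0.00j, -0.49+0.00j, -0.16+0.08j, -0.16-0.08j, (0.08+0j)], [(-0.15+0j), -0.41+0.00j, -0.06-0.19j, (-0.06+0.19j), (0.64+0j)], [(0.34+0j), 0.57+0.00j, (-0.42-0.35j), (-0.42+0.35j), (0.41+0j)], [(-0.36+0j), (-0.31+0j), -0.67+0.00j, -0.67-0.00j, (-0.23+0j)], [0.08+0.00j, (0.4+0j), (-0.02+0.42j), (-0.02-0.42j), 0.61+0.00j]]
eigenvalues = [(4.24+0j), (-4.53+0j), (-1.55+3.32j), (-1.55-3.32j), (-0.15+0j)]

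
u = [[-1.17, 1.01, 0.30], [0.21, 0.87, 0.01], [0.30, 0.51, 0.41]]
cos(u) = [[0.28, 0.05, 0.09],[0.02, 0.55, -0.03],[0.05, -0.43, 0.88]]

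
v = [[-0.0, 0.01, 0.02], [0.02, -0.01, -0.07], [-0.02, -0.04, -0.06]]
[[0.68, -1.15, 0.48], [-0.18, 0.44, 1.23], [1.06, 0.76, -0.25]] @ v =[[-0.03, -0.0, 0.07],  [-0.02, -0.06, -0.11],  [0.02, 0.01, -0.02]]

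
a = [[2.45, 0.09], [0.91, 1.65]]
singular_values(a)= [2.73, 1.45]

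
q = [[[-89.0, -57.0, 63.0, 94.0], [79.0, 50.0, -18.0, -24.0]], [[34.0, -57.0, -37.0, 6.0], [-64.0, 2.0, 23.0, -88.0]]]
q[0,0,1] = -57.0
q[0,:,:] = [[-89.0, -57.0, 63.0, 94.0], [79.0, 50.0, -18.0, -24.0]]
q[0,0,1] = -57.0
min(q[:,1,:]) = -88.0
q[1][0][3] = 6.0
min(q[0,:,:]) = -89.0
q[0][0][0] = -89.0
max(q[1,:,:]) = 34.0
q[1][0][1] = -57.0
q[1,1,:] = [-64.0, 2.0, 23.0, -88.0]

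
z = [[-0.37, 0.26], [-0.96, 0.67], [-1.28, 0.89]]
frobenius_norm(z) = 2.00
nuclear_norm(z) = 2.00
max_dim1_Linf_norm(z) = 1.28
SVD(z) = [[-0.23,-0.74], [-0.58,-0.42], [-0.78,0.53]] @ diag([2.001372944681319, 0.002517200355142484]) @ [[0.82,-0.57], [-0.57,-0.82]]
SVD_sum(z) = [[-0.37, 0.26], [-0.96, 0.67], [-1.28, 0.89]] + [[0.0,  0.0], [0.00,  0.0], [-0.0,  -0.0]]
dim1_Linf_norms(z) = [0.37, 0.96, 1.28]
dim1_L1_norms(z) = [0.63, 1.63, 2.17]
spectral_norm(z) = 2.00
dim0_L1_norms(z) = [2.61, 1.82]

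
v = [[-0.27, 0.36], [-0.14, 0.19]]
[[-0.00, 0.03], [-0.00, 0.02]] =v@[[0.01, -0.08], [-0.00, 0.02]]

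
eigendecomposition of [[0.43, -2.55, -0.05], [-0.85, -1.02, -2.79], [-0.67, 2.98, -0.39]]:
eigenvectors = [[(0.93+0j), (-0.54+0.07j), -0.54-0.07j],[0.16+0.00j, (-0.14+0.53j), (-0.14-0.53j)],[-0.34+0.00j, 0.64+0.00j, (0.64-0j)]]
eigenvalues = [(-0+0j), (-0.49+2.38j), (-0.49-2.38j)]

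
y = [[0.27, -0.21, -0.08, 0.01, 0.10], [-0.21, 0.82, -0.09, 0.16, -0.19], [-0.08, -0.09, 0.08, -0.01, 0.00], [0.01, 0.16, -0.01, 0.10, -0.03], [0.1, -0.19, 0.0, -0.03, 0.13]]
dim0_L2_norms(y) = [0.37, 0.89, 0.14, 0.19, 0.25]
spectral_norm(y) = 0.98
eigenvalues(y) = [0.98, 0.28, 0.0, 0.07, 0.07]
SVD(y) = [[-0.29, -0.81, -0.06, 0.20, 0.47],[0.91, -0.23, 0.11, -0.2, 0.27],[-0.07, 0.44, -0.51, -0.14, 0.72],[0.17, -0.25, -0.85, 0.01, -0.43],[-0.24, -0.19, 0.03, -0.95, -0.07]] @ diag([0.9762236238668551, 0.27958371497622647, 0.07444974786309166, 0.0683795197819576, 0.0013633935118693124]) @ [[-0.29, 0.91, -0.07, 0.17, -0.24], [-0.81, -0.23, 0.44, -0.25, -0.19], [-0.06, 0.11, -0.51, -0.85, 0.03], [0.2, -0.20, -0.14, 0.01, -0.95], [0.47, 0.27, 0.72, -0.43, -0.07]]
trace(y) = 1.40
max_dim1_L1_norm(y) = 1.47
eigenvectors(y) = [[0.29, -0.81, 0.47, -0.2, 0.06], [-0.91, -0.23, 0.27, 0.2, -0.11], [0.07, 0.44, 0.72, 0.14, 0.51], [-0.17, -0.25, -0.43, -0.01, 0.85], [0.24, -0.19, -0.07, 0.95, -0.03]]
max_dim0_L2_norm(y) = 0.89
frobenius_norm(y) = 1.02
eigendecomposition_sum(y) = [[0.08, -0.26, 0.02, -0.05, 0.07],[-0.26, 0.8, -0.06, 0.15, -0.22],[0.02, -0.06, 0.00, -0.01, 0.02],[-0.05, 0.15, -0.01, 0.03, -0.04],[0.07, -0.22, 0.02, -0.04, 0.06]] + [[0.18, 0.05, -0.1, 0.06, 0.04], [0.05, 0.02, -0.03, 0.02, 0.01], [-0.1, -0.03, 0.05, -0.03, -0.02], [0.06, 0.02, -0.03, 0.02, 0.01], [0.04, 0.01, -0.02, 0.01, 0.01]] + [[0.00, 0.0, 0.00, -0.0, -0.0], [0.00, 0.00, 0.00, -0.0, -0.0], [0.0, 0.0, 0.00, -0.0, -0.0], [-0.0, -0.00, -0.0, 0.00, 0.0], [-0.00, -0.00, -0.0, 0.00, 0.00]] + [[0.0,  -0.00,  -0.0,  0.00,  -0.01], [-0.00,  0.00,  0.00,  -0.0,  0.01], [-0.0,  0.0,  0.0,  -0.0,  0.01], [0.00,  -0.0,  -0.0,  0.00,  -0.0], [-0.01,  0.01,  0.01,  -0.0,  0.06]] + [[0.00, -0.00, 0.0, 0.0, -0.00], [-0.0, 0.00, -0.00, -0.01, 0.00], [0.0, -0.0, 0.02, 0.03, -0.0], [0.00, -0.01, 0.03, 0.05, -0.0], [-0.00, 0.0, -0.0, -0.0, 0.0]]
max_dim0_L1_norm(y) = 1.47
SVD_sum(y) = [[0.08,-0.26,0.02,-0.05,0.07], [-0.26,0.8,-0.06,0.15,-0.22], [0.02,-0.06,0.00,-0.01,0.02], [-0.05,0.15,-0.01,0.03,-0.04], [0.07,-0.22,0.02,-0.04,0.06]] + [[0.18,0.05,-0.1,0.06,0.04], [0.05,0.02,-0.03,0.02,0.01], [-0.10,-0.03,0.05,-0.03,-0.02], [0.06,0.02,-0.03,0.02,0.01], [0.04,0.01,-0.02,0.01,0.01]] + [[0.00, -0.00, 0.00, 0.00, -0.00], [-0.00, 0.0, -0.0, -0.01, 0.00], [0.00, -0.00, 0.02, 0.03, -0.0], [0.00, -0.01, 0.03, 0.05, -0.0], [-0.00, 0.0, -0.00, -0.0, 0.0]] + [[0.0,-0.0,-0.00,0.00,-0.01], [-0.00,0.0,0.0,-0.00,0.01], [-0.0,0.0,0.0,-0.00,0.01], [0.00,-0.00,-0.00,0.00,-0.0], [-0.01,0.01,0.01,-0.0,0.06]] + [[0.00, 0.00, 0.00, -0.00, -0.00],[0.00, 0.0, 0.00, -0.00, -0.00],[0.0, 0.0, 0.0, -0.0, -0.0],[-0.00, -0.0, -0.0, 0.00, 0.00],[-0.00, -0.00, -0.00, 0.00, 0.0]]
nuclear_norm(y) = 1.40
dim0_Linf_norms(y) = [0.27, 0.82, 0.09, 0.16, 0.19]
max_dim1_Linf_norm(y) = 0.82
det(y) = 0.00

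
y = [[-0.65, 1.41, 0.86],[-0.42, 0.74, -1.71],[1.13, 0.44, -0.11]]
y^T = [[-0.65, -0.42, 1.13], [1.41, 0.74, 0.44], [0.86, -1.71, -0.11]]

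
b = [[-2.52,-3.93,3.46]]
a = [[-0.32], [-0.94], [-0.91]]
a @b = [[0.81, 1.26, -1.11], [2.37, 3.69, -3.25], [2.29, 3.58, -3.15]]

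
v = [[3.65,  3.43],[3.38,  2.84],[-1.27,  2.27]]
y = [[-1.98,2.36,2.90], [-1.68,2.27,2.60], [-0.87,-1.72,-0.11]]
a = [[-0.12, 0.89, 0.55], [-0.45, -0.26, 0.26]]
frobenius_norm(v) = 7.17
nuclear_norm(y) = 7.56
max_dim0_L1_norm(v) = 8.54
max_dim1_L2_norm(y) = 4.23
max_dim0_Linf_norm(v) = 3.65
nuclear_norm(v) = 9.24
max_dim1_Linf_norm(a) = 0.89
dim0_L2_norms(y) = [2.74, 3.7, 3.9]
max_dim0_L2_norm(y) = 3.9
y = v @ a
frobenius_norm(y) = 6.03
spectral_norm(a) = 1.05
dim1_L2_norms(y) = [4.23, 3.84, 1.93]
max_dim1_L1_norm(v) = 7.08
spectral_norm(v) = 6.70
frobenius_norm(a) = 1.20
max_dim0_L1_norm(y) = 6.35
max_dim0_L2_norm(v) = 5.13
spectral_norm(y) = 5.75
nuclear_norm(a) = 1.63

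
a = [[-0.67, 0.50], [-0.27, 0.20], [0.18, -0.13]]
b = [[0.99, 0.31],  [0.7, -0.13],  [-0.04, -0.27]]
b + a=[[0.32, 0.81], [0.43, 0.07], [0.14, -0.40]]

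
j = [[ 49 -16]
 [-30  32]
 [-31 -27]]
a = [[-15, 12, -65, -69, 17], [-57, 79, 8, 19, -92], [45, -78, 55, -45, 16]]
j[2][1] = -27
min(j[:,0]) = -31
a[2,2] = 55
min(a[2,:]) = -78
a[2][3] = -45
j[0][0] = 49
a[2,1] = -78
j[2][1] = -27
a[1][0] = -57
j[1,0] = -30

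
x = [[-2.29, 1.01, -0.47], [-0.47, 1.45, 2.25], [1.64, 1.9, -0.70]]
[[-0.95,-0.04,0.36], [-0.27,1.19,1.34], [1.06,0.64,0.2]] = x @ [[0.48, 0.11, -0.09], [0.11, 0.36, 0.32], [-0.09, 0.32, 0.37]]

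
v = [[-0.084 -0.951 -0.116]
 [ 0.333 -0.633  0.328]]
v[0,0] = -0.084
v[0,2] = -0.116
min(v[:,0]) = -0.084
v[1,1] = -0.633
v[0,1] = -0.951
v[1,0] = 0.333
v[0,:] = [-0.084, -0.951, -0.116]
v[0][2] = -0.116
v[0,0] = -0.084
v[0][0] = -0.084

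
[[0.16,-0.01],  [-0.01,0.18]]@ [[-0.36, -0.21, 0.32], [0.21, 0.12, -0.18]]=[[-0.06,-0.03,0.05], [0.04,0.02,-0.04]]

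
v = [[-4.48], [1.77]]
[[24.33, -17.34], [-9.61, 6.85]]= v@[[-5.43, 3.87]]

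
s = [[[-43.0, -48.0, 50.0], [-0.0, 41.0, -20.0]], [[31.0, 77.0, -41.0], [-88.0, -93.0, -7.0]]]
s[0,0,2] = 50.0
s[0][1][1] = 41.0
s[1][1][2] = -7.0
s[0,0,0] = -43.0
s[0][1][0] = -0.0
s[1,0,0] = 31.0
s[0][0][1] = -48.0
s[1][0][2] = -41.0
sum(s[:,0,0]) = -12.0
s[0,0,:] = [-43.0, -48.0, 50.0]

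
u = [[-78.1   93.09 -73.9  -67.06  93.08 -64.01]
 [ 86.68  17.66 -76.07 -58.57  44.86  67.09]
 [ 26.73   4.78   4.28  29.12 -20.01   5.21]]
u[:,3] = [-67.06, -58.57, 29.12]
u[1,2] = -76.07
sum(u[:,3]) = -96.50999999999999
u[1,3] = -58.57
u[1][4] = 44.86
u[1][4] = 44.86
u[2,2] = 4.28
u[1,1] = 17.66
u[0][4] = 93.08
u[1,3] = -58.57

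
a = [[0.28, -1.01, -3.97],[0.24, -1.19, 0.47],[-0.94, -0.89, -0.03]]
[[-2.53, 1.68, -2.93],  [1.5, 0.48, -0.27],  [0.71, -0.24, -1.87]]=a@[[0.07,0.63,1.27], [-0.9,-0.39,0.74], [0.87,-0.28,0.64]]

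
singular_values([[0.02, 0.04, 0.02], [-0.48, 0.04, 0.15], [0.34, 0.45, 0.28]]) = [0.67, 0.45, 0.01]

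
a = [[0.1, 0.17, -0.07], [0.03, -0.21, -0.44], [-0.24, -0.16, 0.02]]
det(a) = 0.01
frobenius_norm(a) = 0.60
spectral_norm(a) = 0.49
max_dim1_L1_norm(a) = 0.68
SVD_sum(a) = [[0.0, 0.01, 0.02], [-0.0, -0.23, -0.43], [-0.00, -0.03, -0.05]] + [[0.15, 0.11, -0.06], [0.03, 0.03, -0.01], [-0.21, -0.16, 0.09]] + [[-0.05, 0.05, -0.02], [0.0, -0.0, 0.00], [-0.03, 0.03, -0.02]]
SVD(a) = [[-0.04, -0.57, 0.82],[0.99, -0.13, -0.04],[0.13, 0.81, 0.57]] @ diag([0.490822530054115, 0.3434275002616573, 0.08456237966913299]) @ [[-0.01, -0.48, -0.88], [-0.74, -0.58, 0.33], [-0.67, 0.66, -0.35]]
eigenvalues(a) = [0.35, -0.13, -0.31]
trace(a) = -0.09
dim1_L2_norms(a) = [0.21, 0.49, 0.29]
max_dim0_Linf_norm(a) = 0.44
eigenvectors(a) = [[-0.54, -0.62, -0.35], [-0.54, 0.76, 0.92], [0.65, -0.18, 0.19]]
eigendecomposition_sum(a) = [[0.13, 0.07, -0.13], [0.13, 0.07, -0.12], [-0.15, -0.09, 0.15]] + [[-0.12, -0.02, -0.12], [0.15, 0.03, 0.14], [-0.04, -0.01, -0.03]] + [[0.09, 0.12, 0.17], [-0.24, -0.31, -0.46], [-0.05, -0.06, -0.1]]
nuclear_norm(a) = 0.92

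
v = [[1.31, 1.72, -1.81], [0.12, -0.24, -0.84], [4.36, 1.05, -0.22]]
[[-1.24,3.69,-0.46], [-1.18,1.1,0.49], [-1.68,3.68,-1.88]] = v @[[-0.53, 0.72, -0.33],[0.83, 0.25, -0.52],[1.09, -1.28, -0.48]]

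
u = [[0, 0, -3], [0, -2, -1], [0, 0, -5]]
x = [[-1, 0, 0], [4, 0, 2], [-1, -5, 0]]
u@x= [[3, 15, 0], [-7, 5, -4], [5, 25, 0]]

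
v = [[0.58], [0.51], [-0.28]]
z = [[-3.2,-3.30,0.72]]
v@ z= [[-1.86, -1.91, 0.42], [-1.63, -1.68, 0.37], [0.90, 0.92, -0.2]]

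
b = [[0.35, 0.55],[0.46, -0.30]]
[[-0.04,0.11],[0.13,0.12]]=b@[[0.17, 0.28], [-0.18, 0.03]]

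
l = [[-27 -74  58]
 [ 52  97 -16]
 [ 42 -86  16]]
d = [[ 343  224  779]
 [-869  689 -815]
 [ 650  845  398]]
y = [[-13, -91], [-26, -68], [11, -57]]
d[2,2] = 398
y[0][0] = -13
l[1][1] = 97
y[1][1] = -68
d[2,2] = 398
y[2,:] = [11, -57]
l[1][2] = -16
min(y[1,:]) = -68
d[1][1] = 689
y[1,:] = [-26, -68]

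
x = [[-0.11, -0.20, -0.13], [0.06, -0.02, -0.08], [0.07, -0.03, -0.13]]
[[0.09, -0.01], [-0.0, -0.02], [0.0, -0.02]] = x @ [[-0.28, -0.26], [-0.2, 0.23], [-0.13, -0.03]]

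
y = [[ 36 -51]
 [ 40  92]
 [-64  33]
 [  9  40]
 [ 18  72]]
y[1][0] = 40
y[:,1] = [-51, 92, 33, 40, 72]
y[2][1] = 33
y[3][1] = 40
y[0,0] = 36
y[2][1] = 33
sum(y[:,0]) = 39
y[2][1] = 33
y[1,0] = 40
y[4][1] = 72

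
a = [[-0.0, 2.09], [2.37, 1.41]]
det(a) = -4.95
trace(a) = 1.41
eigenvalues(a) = [-1.63, 3.04]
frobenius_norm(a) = 3.46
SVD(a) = [[0.51,0.86], [0.86,-0.51]] @ diag([3.0575533829710624, 1.6200207746452548]) @ [[0.67, 0.74], [-0.74, 0.67]]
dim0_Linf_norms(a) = [2.37, 2.09]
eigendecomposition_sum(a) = [[-1.06, 0.73], [0.83, -0.57]] + [[1.06, 1.36], [1.54, 1.98]]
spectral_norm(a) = 3.06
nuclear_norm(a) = 4.68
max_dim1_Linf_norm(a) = 2.37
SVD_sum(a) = [[1.04, 1.16], [1.76, 1.96]] + [[-1.04, 0.93], [0.61, -0.55]]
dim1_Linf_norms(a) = [2.09, 2.37]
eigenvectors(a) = [[-0.79,-0.57], [0.61,-0.82]]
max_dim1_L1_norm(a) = 3.78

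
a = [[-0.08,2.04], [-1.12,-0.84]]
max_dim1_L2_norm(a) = 2.04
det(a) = 2.35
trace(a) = -0.92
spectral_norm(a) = 2.24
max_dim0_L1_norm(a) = 2.88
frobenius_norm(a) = 2.48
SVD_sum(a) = [[0.4, 1.94], [-0.21, -1.03]] + [[-0.48, 0.10], [-0.91, 0.19]]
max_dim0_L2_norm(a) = 2.21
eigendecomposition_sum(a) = [[-0.04+0.79j,  1.02+0.32j],[(-0.56-0.18j),  (-0.42+0.67j)]] + [[(-0.04-0.79j), 1.02-0.32j],[-0.56+0.18j, (-0.42-0.67j)]]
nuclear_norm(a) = 3.29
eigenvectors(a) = [[(0.8+0j), (0.8-0j)], [(-0.15+0.58j), (-0.15-0.58j)]]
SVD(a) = [[-0.88,  0.47], [0.47,  0.88]] @ diag([2.242257550064989, 1.0489428388508855]) @ [[-0.20, -0.98], [-0.98, 0.2]]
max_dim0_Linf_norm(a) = 2.04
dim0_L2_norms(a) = [1.12, 2.21]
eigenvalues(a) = [(-0.46+1.46j), (-0.46-1.46j)]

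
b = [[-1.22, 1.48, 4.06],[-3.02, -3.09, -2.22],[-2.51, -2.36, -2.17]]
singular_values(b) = [6.85, 3.65, 0.23]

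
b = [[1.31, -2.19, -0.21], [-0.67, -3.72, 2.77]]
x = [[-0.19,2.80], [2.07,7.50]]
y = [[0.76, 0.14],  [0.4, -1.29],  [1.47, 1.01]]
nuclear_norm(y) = 3.28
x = b @ y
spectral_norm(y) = 1.97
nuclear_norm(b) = 6.96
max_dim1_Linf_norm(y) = 1.47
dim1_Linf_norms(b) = [2.19, 3.72]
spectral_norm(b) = 4.95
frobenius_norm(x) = 8.27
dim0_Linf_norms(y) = [1.47, 1.29]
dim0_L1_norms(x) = [2.26, 10.3]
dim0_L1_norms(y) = [2.63, 2.44]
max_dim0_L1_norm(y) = 2.63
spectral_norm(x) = 8.22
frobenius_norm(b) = 5.34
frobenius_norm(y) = 2.37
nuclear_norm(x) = 9.10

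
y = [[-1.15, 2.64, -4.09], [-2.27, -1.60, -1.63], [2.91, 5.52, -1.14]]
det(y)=0.407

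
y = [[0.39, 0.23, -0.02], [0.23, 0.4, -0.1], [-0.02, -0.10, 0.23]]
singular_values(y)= [0.64, 0.25, 0.13]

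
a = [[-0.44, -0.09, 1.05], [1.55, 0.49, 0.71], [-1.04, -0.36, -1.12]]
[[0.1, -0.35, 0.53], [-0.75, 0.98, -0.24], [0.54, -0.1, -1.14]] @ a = [[-1.14, -0.37, -0.74], [2.1, 0.63, 0.18], [0.79, 0.31, 1.77]]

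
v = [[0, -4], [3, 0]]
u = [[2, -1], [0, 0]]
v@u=[[0, 0], [6, -3]]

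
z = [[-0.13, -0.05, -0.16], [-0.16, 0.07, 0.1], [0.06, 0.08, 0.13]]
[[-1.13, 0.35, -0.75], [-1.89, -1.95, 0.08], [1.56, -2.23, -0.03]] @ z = [[0.05, 0.02, 0.12], [0.56, -0.04, 0.12], [0.15, -0.24, -0.48]]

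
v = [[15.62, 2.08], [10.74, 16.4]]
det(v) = 233.83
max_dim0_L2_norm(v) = 18.96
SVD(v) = [[-0.58, -0.81], [-0.81, 0.58]] @ diag([23.007057564619906, 10.163350934522814]) @ [[-0.78, -0.63], [-0.63, 0.78]]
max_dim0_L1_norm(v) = 26.36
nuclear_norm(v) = 33.17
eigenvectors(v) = [[-0.43, -0.38],[0.90, -0.93]]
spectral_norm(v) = 23.01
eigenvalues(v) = [11.27, 20.75]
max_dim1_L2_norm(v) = 19.6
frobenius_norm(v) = 25.15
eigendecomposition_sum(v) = [[6.1, -2.47], [-12.76, 5.17]] + [[9.52, 4.55], [23.50, 11.23]]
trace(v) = 32.02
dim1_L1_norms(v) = [17.7, 27.14]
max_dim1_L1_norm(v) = 27.14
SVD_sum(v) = [[10.41, 8.48], [14.49, 11.8]] + [[5.21, -6.4], [-3.75, 4.60]]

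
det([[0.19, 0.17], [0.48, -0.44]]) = -0.165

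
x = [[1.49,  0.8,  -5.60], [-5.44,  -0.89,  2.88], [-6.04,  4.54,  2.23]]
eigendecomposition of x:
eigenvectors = [[(0.49+0j), -0.61+0.00j, (-0.61-0j)],[-0.47+0.00j, (-0.26-0.49j), (-0.26+0.49j)],[-0.73+0.00j, (-0.54+0.18j), -0.54-0.18j]]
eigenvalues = [(9.16+0j), (-3.17+2.33j), (-3.17-2.33j)]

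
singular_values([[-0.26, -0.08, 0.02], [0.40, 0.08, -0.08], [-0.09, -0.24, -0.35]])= [0.52, 0.41, 0.01]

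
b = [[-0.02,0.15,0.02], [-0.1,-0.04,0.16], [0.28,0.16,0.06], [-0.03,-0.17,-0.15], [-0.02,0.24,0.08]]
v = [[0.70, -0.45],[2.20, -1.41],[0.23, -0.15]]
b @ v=[[0.32, -0.21], [-0.12, 0.08], [0.56, -0.36], [-0.43, 0.28], [0.53, -0.34]]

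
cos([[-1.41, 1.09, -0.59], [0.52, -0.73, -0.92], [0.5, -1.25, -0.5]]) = [[0.14, 0.55, -0.09], [0.48, 0.21, -0.32], [0.49, -0.7, 0.55]]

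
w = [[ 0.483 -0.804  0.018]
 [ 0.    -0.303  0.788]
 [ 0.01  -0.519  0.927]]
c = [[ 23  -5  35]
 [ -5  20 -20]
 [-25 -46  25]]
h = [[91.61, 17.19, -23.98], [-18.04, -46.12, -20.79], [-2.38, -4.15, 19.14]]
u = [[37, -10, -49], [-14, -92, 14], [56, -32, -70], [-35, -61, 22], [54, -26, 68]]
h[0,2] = -23.98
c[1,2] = -20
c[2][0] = -25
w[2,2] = 0.927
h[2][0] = -2.38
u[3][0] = -35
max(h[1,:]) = -18.04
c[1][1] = 20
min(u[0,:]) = -49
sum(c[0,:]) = 53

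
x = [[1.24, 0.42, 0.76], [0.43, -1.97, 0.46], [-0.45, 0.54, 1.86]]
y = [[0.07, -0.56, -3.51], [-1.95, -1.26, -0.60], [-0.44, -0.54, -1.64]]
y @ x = [[1.43, -0.76, -6.73],[-2.69, 1.34, -3.18],[-0.04, -0.01, -3.63]]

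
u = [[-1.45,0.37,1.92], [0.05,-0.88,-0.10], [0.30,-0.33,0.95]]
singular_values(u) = [2.51, 1.05, 0.65]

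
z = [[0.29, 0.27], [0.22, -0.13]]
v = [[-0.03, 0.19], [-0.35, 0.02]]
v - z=[[-0.32, -0.08], [-0.57, 0.15]]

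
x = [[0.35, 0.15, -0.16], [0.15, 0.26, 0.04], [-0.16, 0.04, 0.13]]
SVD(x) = [[-0.83, 0.23, 0.52], [-0.47, -0.78, -0.41], [0.31, -0.58, 0.75]] @ diag([0.4958336917675128, 0.24605967824532649, 0.0018933700128392712]) @ [[-0.83,  -0.47,  0.31], [0.23,  -0.78,  -0.58], [-0.52,  0.41,  -0.75]]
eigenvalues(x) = [0.5, -0.0, 0.25]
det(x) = -0.00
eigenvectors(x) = [[-0.83, -0.52, -0.23], [-0.47, 0.41, 0.78], [0.31, -0.75, 0.58]]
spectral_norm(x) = 0.50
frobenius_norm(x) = 0.55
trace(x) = 0.74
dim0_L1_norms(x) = [0.66, 0.45, 0.33]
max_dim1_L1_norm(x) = 0.66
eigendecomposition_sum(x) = [[0.34, 0.19, -0.13], [0.19, 0.11, -0.07], [-0.13, -0.07, 0.05]] + [[-0.0, 0.0, -0.0], [0.0, -0.00, 0.0], [-0.0, 0.0, -0.00]] + [[0.01,-0.04,-0.03],  [-0.04,0.15,0.11],  [-0.03,0.11,0.08]]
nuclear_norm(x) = 0.74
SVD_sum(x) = [[0.34, 0.19, -0.13], [0.19, 0.11, -0.07], [-0.13, -0.07, 0.05]] + [[0.01, -0.04, -0.03], [-0.04, 0.15, 0.11], [-0.03, 0.11, 0.08]] + [[-0.00, 0.00, -0.00],[0.00, -0.0, 0.00],[-0.0, 0.0, -0.0]]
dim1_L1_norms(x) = [0.66, 0.45, 0.33]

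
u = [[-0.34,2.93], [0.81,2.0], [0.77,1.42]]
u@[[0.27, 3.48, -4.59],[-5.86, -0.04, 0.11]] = [[-17.26,-1.30,1.88], [-11.50,2.74,-3.50], [-8.11,2.62,-3.38]]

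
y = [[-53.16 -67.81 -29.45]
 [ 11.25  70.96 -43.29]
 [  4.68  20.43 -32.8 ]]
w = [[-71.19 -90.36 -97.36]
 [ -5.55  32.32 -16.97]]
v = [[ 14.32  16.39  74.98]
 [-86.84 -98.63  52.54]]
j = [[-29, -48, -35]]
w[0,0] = -71.19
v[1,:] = [-86.84, -98.63, 52.54]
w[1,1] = 32.32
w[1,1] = 32.32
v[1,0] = -86.84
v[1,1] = -98.63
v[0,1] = 16.39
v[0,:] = [14.32, 16.39, 74.98]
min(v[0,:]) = 14.32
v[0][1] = 16.39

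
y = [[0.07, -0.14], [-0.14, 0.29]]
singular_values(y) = [0.36, 0.0]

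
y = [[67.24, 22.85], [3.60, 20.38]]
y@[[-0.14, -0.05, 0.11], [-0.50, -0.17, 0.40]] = [[-20.84, -7.25, 16.54],[-10.69, -3.64, 8.55]]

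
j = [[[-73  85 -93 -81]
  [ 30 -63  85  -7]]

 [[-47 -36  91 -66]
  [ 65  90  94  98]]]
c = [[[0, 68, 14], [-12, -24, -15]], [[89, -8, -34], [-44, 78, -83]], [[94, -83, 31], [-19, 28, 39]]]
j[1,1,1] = 90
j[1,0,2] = 91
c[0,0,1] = 68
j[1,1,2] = 94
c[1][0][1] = -8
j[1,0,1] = -36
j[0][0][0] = -73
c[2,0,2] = 31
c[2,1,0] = -19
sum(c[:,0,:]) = 171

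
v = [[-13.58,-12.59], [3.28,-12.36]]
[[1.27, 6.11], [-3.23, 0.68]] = v@ [[-0.27, -0.32], [0.19, -0.14]]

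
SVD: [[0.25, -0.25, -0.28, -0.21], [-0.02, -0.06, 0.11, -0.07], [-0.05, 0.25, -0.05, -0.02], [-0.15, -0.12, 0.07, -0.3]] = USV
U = [[-0.92, -0.31, 0.21, -0.13], [-0.04, 0.33, -0.24, -0.91], [0.28, -0.09, 0.91, -0.28], [-0.28, 0.89, 0.26, 0.27]]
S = [0.52, 0.37, 0.23, 0.06]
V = [[-0.38, 0.64, 0.42, 0.52], [-0.58, -0.19, 0.52, -0.6], [-0.11, 0.68, -0.49, -0.53], [-0.71, -0.3, -0.57, 0.29]]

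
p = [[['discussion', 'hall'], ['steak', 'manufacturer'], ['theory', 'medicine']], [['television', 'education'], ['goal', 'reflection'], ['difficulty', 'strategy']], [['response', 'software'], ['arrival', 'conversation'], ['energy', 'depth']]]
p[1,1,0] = 'goal'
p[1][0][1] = 'education'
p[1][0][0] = 'television'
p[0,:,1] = ['hall', 'manufacturer', 'medicine']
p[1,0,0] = 'television'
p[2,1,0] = 'arrival'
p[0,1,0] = 'steak'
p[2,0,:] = ['response', 'software']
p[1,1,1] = 'reflection'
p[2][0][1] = 'software'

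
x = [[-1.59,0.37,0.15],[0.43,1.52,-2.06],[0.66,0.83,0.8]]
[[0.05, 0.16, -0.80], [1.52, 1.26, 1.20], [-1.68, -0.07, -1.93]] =x @ [[-0.29, -0.06, 0.12], [-0.6, 0.33, -1.1], [-1.24, -0.38, -1.37]]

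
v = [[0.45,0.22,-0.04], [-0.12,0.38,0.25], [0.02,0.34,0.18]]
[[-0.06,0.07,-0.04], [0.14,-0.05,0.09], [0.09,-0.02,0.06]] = v @ [[-0.20, 0.27, -0.32], [0.17, -0.2, 0.39], [0.21, 0.22, -0.38]]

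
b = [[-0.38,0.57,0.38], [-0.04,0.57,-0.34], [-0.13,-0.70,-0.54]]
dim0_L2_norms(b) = [0.4, 1.07, 0.74]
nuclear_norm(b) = 2.13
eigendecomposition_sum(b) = [[-0.19+0.34j, 0.18+0.27j, (0.22+0.65j)], [(-0.02-0.05j), -0.04-0.00j, (-0.08-0.03j)], [(-0.07-0.18j), (-0.16-0.02j), (-0.32-0.13j)]] + [[-0.19-0.34j, 0.18-0.27j, 0.22-0.65j], [-0.02+0.05j, -0.04+0.00j, (-0.08+0.03j)], [(-0.07+0.18j), -0.16+0.02j, (-0.32+0.13j)]] + [[(-0-0j), (0.2-0j), -0.05-0.00j], [-0.00-0.00j, (0.65-0j), -0.17-0.00j], [0.00+0.00j, -0.37+0.00j, 0.10+0.00j]]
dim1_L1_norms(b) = [1.33, 0.95, 1.37]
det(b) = 0.26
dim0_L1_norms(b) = [0.55, 1.84, 1.26]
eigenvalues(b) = [(-0.55+0.2j), (-0.55-0.2j), (0.75+0j)]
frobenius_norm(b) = 1.36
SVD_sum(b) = [[-0.1,0.64,0.32], [-0.05,0.32,0.16], [0.11,-0.75,-0.38]] + [[0.00, -0.03, 0.06], [-0.03, 0.25, -0.5], [-0.01, 0.08, -0.16]] + [[-0.29, -0.04, -0.00], [0.04, 0.01, 0.00], [-0.23, -0.03, -0.00]]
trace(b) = -0.35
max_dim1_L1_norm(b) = 1.37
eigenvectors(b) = [[-0.89+0.00j, (-0.89-0j), (-0.26+0j)],[(0.07-0.09j), (0.07+0.09j), (-0.84+0j)],[(0.29-0.34j), 0.29+0.34j, 0.48+0.00j]]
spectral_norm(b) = 1.17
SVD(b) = [[-0.62,-0.11,-0.78], [-0.31,0.95,0.11], [0.72,0.31,-0.62]] @ diag([1.167938710076745, 0.5910747485666556, 0.37529962844523607]) @ [[0.13, -0.89, -0.45], [-0.06, 0.44, -0.89], [0.99, 0.15, 0.0]]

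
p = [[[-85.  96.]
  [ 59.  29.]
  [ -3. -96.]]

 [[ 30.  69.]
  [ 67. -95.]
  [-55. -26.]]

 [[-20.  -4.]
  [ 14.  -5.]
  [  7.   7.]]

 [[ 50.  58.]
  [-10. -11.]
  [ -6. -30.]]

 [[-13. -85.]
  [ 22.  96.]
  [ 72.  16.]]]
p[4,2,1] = 16.0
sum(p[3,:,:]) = 51.0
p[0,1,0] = 59.0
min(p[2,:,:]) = -20.0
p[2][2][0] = 7.0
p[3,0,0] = 50.0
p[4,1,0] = 22.0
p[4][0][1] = -85.0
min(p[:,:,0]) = -85.0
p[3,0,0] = 50.0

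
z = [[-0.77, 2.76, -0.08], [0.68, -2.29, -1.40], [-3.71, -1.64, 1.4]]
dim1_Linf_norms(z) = [2.76, 2.29, 3.71]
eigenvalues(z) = [(2.85+0j), (-2.26+0.88j), (-2.26-0.88j)]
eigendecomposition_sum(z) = [[0.55+0.00j, 0.44+0.00j, (-0.45+0j)], [0.66+0.00j, (0.53+0j), (-0.54+0j)], [(-2.14+0j), -1.72-0.00j, (1.78+0j)]] + [[(-0.66+1j), 1.16+2.45j, 0.19+1.01j], [0.01-0.73j, (-1.41-0.89j), -0.43-0.46j], [-0.78+0.50j, (0.04+2.1j), (-0.19+0.77j)]] + [[-0.66-1.00j, (1.16-2.45j), (0.19-1.01j)],  [(0.01+0.73j), -1.41+0.89j, -0.43+0.46j],  [-0.78-0.50j, (0.04-2.1j), (-0.19-0.77j)]]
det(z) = 16.71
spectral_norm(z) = 4.33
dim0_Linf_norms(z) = [3.71, 2.76, 1.4]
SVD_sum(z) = [[0.7, 0.47, -0.26], [-0.20, -0.14, 0.08], [-3.35, -2.25, 1.27]] + [[-1.17, 2.21, 0.82], [1.19, -2.23, -0.83], [-0.32, 0.6, 0.22]] + [[-0.29, 0.08, -0.63], [-0.3, 0.08, -0.65], [-0.04, 0.01, -0.09]]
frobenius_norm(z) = 5.86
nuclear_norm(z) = 9.15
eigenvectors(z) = [[(0.24+0j), (0.71+0j), (0.71-0j)], [0.28+0.00j, (-0.37+0.23j), -0.37-0.23j], [-0.93+0.00j, (0.5+0.23j), 0.50-0.23j]]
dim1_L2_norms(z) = [2.87, 2.77, 4.29]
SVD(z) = [[0.2, -0.69, 0.69],[-0.06, 0.70, 0.71],[-0.98, -0.19, 0.1]] @ diag([4.3290301111868414, 3.81193057909622, 1.0128097336562267]) @ [[0.79,0.53,-0.30], [0.45,-0.84,-0.31], [-0.42,0.11,-0.9]]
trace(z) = -1.66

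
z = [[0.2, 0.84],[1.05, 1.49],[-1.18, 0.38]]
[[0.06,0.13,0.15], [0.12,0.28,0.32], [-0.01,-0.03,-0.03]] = z @ [[0.03, 0.07, 0.08], [0.06, 0.14, 0.16]]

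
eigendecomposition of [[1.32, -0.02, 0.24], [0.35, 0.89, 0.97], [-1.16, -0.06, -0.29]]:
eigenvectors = [[-0.14, -0.55, 0.11], [-0.70, 0.73, 0.98], [0.70, 0.41, -0.18]]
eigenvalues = [-0.0, 1.17, 0.75]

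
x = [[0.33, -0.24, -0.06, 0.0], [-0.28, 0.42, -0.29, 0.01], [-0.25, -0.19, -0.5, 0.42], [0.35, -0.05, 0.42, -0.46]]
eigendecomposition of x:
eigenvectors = [[0.07, 0.56, -0.77, 0.27],  [0.17, -0.78, -0.53, 0.38],  [0.73, 0.1, 0.32, 0.46],  [-0.66, 0.25, -0.17, 0.76]]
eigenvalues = [-0.95, 0.65, 0.19, -0.11]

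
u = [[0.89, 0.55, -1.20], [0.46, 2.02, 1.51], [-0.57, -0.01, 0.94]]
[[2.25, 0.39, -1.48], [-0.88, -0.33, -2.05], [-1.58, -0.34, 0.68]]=u @ [[1.04, 0.56, -1.04],[0.11, -0.27, -0.84],[-1.05, -0.03, 0.08]]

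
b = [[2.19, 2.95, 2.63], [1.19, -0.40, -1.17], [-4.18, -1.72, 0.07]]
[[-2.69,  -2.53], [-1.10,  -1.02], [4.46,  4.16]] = b @ [[-0.25,-0.23], [-1.93,-1.81], [1.35,1.26]]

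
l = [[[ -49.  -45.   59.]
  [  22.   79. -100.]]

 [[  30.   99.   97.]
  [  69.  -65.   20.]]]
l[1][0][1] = 99.0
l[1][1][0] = 69.0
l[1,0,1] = 99.0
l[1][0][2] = 97.0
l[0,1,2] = -100.0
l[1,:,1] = [99.0, -65.0]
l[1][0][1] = 99.0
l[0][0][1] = -45.0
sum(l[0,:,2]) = -41.0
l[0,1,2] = -100.0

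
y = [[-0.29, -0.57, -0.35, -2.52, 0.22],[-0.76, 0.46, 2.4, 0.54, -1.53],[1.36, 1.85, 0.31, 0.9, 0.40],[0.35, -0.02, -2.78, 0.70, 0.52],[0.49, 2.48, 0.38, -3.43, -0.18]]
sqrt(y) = [[0.40, -0.31, -0.68, -1.00, 0.33], [-0.26, 1.03, 0.77, -0.33, -0.76], [0.68, 0.75, 1.04, 0.79, 0.25], [0.41, 0.15, -1.0, 1.46, 0.30], [1.03, 1.58, -0.39, -0.64, 0.99]]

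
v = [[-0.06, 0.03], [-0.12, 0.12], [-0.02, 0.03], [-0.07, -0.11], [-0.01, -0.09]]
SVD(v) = [[-0.26, 0.29], [-0.8, 0.40], [-0.18, 0.04], [0.34, 0.8], [0.38, 0.35]] @ diag([0.2009073093215775, 0.13941396293472183]) @ [[0.44, -0.90], [-0.9, -0.44]]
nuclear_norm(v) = 0.34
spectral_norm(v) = 0.20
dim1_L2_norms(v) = [0.07, 0.17, 0.04, 0.13, 0.09]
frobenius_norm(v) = 0.24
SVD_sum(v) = [[-0.02, 0.05], [-0.07, 0.14], [-0.02, 0.03], [0.03, -0.06], [0.03, -0.07]] + [[-0.04,  -0.02], [-0.05,  -0.02], [-0.00,  -0.0], [-0.1,  -0.05], [-0.04,  -0.02]]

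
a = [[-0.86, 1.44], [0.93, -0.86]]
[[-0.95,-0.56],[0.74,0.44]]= a@[[0.42, 0.25],[-0.41, -0.24]]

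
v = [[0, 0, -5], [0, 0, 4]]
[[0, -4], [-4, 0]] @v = [[0, 0, -16], [0, 0, 20]]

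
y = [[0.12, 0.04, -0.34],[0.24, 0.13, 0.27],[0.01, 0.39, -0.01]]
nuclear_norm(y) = 1.10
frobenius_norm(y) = 0.66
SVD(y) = [[0.42,  0.67,  -0.61], [-0.76,  -0.11,  -0.64], [-0.50,  0.73,  0.46]] @ diag([0.460758442158111, 0.40398042192399913, 0.2362233618466607]) @ [[-0.3, -0.60, -0.74], [0.15, 0.74, -0.66], [-0.94, 0.31, 0.13]]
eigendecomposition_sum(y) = [[(0.09+0.15j), -0.04+0.17j, -0.10+0.04j], [(0.09-0.09j), (0.13-0.01j), (0.05+0.06j)], [0.04-0.13j, (0.12-0.07j), 0.08+0.04j]] + [[(0.09-0.15j), -0.04-0.17j, -0.10-0.04j], [(0.09+0.09j), (0.13+0.01j), 0.05-0.06j], [0.04+0.13j, (0.12+0.07j), (0.08-0.04j)]] + [[(-0.05+0j),0.11+0.00j,(-0.14+0j)], [0.06-0.00j,-0.13-0.00j,(0.16-0j)], [-0.07+0.00j,0.14+0.00j,(-0.18+0j)]]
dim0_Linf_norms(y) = [0.24, 0.39, 0.34]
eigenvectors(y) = [[(0.67+0j), 0.67-0.00j, (0.5+0j)], [(-0.14-0.48j), -0.14+0.48j, (-0.59+0j)], [(-0.37-0.4j), -0.37+0.40j, (0.64+0j)]]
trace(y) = 0.24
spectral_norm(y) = 0.46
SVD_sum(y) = [[-0.06, -0.12, -0.14], [0.10, 0.21, 0.26], [0.07, 0.14, 0.17]] + [[0.04, 0.2, -0.18],[-0.01, -0.03, 0.03],[0.05, 0.22, -0.19]] + [[0.14, -0.04, -0.02], [0.14, -0.05, -0.02], [-0.1, 0.03, 0.01]]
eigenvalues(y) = [(0.3+0.17j), (0.3-0.17j), (-0.36+0j)]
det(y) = -0.04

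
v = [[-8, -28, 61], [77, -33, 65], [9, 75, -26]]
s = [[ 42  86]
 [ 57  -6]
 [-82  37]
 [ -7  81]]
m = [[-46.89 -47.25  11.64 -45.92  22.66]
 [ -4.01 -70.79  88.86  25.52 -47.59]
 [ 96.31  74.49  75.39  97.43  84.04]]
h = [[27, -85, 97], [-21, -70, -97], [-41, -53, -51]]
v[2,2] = -26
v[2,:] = [9, 75, -26]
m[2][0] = 96.31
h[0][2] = 97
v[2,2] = -26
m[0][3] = -45.92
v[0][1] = -28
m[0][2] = 11.64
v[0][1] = -28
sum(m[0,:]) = -105.76000000000002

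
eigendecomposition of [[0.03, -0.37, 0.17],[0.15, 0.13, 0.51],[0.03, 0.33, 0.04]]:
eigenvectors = [[0.41,-0.96,-0.79], [-0.72,0.06,-0.36], [-0.56,0.27,0.50]]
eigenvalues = [0.44, 0.01, -0.25]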